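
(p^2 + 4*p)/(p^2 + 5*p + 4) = p/(p + 1)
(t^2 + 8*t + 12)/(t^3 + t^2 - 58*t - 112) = (t + 6)/(t^2 - t - 56)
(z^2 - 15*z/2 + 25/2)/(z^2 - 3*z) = (2*z^2 - 15*z + 25)/(2*z*(z - 3))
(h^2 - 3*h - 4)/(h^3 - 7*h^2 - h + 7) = (h - 4)/(h^2 - 8*h + 7)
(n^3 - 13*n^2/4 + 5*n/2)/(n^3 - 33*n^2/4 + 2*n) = (4*n^2 - 13*n + 10)/(4*n^2 - 33*n + 8)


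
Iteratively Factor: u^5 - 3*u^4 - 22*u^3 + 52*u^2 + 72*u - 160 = (u - 2)*(u^4 - u^3 - 24*u^2 + 4*u + 80) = (u - 5)*(u - 2)*(u^3 + 4*u^2 - 4*u - 16) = (u - 5)*(u - 2)*(u + 2)*(u^2 + 2*u - 8) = (u - 5)*(u - 2)^2*(u + 2)*(u + 4)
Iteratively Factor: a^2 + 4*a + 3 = (a + 3)*(a + 1)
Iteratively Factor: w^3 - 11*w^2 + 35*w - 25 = (w - 1)*(w^2 - 10*w + 25) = (w - 5)*(w - 1)*(w - 5)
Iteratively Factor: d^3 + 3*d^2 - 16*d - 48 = (d + 4)*(d^2 - d - 12) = (d - 4)*(d + 4)*(d + 3)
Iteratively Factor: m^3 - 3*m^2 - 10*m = (m - 5)*(m^2 + 2*m) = (m - 5)*(m + 2)*(m)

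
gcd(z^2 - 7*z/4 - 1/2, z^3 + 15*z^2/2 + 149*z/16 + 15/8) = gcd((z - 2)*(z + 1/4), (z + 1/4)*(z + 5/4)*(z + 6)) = z + 1/4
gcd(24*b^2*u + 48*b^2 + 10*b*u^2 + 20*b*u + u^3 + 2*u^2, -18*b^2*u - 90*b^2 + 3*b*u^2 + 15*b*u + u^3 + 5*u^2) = 6*b + u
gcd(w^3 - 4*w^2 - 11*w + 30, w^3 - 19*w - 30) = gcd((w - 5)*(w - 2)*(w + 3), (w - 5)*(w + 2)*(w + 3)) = w^2 - 2*w - 15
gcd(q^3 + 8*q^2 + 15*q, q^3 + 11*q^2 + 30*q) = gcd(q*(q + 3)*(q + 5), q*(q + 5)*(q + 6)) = q^2 + 5*q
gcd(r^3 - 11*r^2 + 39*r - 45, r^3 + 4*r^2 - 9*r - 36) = r - 3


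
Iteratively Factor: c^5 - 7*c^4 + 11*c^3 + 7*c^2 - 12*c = (c)*(c^4 - 7*c^3 + 11*c^2 + 7*c - 12) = c*(c + 1)*(c^3 - 8*c^2 + 19*c - 12) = c*(c - 1)*(c + 1)*(c^2 - 7*c + 12) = c*(c - 3)*(c - 1)*(c + 1)*(c - 4)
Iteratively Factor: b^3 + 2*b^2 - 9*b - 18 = (b + 3)*(b^2 - b - 6) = (b + 2)*(b + 3)*(b - 3)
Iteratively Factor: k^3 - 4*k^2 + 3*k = (k - 1)*(k^2 - 3*k) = k*(k - 1)*(k - 3)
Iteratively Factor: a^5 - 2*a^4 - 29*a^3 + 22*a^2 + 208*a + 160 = (a + 1)*(a^4 - 3*a^3 - 26*a^2 + 48*a + 160) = (a + 1)*(a + 2)*(a^3 - 5*a^2 - 16*a + 80) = (a - 4)*(a + 1)*(a + 2)*(a^2 - a - 20) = (a - 5)*(a - 4)*(a + 1)*(a + 2)*(a + 4)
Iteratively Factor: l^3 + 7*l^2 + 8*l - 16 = (l - 1)*(l^2 + 8*l + 16) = (l - 1)*(l + 4)*(l + 4)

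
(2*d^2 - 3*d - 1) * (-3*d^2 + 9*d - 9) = -6*d^4 + 27*d^3 - 42*d^2 + 18*d + 9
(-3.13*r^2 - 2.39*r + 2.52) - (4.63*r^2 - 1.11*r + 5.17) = -7.76*r^2 - 1.28*r - 2.65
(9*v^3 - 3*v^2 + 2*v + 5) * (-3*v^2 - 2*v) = -27*v^5 - 9*v^4 - 19*v^2 - 10*v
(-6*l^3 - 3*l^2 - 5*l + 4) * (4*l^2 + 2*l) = -24*l^5 - 24*l^4 - 26*l^3 + 6*l^2 + 8*l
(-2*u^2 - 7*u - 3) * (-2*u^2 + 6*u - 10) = 4*u^4 + 2*u^3 - 16*u^2 + 52*u + 30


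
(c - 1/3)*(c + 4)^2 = c^3 + 23*c^2/3 + 40*c/3 - 16/3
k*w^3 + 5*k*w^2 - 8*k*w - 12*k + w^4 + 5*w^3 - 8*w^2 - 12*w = (k + w)*(w - 2)*(w + 1)*(w + 6)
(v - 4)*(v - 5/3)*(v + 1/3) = v^3 - 16*v^2/3 + 43*v/9 + 20/9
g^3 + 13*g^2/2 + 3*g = g*(g + 1/2)*(g + 6)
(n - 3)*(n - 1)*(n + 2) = n^3 - 2*n^2 - 5*n + 6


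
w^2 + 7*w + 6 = (w + 1)*(w + 6)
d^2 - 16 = (d - 4)*(d + 4)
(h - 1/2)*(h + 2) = h^2 + 3*h/2 - 1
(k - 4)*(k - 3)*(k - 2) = k^3 - 9*k^2 + 26*k - 24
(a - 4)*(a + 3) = a^2 - a - 12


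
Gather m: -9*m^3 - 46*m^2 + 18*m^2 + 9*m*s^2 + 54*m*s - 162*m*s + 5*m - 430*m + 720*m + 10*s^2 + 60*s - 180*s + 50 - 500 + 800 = -9*m^3 - 28*m^2 + m*(9*s^2 - 108*s + 295) + 10*s^2 - 120*s + 350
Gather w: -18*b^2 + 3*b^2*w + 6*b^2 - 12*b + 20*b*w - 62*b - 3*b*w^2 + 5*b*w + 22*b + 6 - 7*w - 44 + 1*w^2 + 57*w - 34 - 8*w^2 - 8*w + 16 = -12*b^2 - 52*b + w^2*(-3*b - 7) + w*(3*b^2 + 25*b + 42) - 56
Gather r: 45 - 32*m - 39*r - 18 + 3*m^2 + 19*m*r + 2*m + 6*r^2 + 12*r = 3*m^2 - 30*m + 6*r^2 + r*(19*m - 27) + 27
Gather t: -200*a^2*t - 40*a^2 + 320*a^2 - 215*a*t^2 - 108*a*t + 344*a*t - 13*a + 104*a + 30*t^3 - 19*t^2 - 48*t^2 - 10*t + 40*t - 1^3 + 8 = 280*a^2 + 91*a + 30*t^3 + t^2*(-215*a - 67) + t*(-200*a^2 + 236*a + 30) + 7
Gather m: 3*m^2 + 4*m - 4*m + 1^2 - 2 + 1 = 3*m^2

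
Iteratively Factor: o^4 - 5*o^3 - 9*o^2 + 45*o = (o + 3)*(o^3 - 8*o^2 + 15*o) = (o - 5)*(o + 3)*(o^2 - 3*o) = o*(o - 5)*(o + 3)*(o - 3)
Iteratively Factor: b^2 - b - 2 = (b + 1)*(b - 2)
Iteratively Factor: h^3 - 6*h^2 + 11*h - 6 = (h - 1)*(h^2 - 5*h + 6) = (h - 3)*(h - 1)*(h - 2)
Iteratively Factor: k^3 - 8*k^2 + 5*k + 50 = (k - 5)*(k^2 - 3*k - 10) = (k - 5)^2*(k + 2)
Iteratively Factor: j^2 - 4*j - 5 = (j - 5)*(j + 1)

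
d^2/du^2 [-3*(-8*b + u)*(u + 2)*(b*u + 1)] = 48*b^2 - 18*b*u - 12*b - 6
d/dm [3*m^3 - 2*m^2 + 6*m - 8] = 9*m^2 - 4*m + 6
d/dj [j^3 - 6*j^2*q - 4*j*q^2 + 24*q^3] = 3*j^2 - 12*j*q - 4*q^2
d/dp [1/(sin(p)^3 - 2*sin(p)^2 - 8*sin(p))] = (-3*cos(p) + 4/tan(p) + 8*cos(p)/sin(p)^2)/((sin(p) - 4)^2*(sin(p) + 2)^2)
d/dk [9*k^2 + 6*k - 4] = 18*k + 6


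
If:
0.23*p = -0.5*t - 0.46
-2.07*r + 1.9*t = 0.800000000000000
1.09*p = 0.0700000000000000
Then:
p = 0.06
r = -1.26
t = -0.95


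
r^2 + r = r*(r + 1)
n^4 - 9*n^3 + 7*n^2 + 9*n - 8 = (n - 8)*(n - 1)^2*(n + 1)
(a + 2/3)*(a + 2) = a^2 + 8*a/3 + 4/3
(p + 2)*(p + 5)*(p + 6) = p^3 + 13*p^2 + 52*p + 60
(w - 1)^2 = w^2 - 2*w + 1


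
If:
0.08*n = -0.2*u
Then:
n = -2.5*u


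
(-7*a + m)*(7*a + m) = -49*a^2 + m^2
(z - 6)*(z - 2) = z^2 - 8*z + 12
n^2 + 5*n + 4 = (n + 1)*(n + 4)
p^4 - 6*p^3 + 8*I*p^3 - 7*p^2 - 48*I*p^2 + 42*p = p*(p - 6)*(p + I)*(p + 7*I)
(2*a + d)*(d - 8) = 2*a*d - 16*a + d^2 - 8*d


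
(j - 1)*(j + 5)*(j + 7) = j^3 + 11*j^2 + 23*j - 35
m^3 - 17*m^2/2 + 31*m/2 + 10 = (m - 5)*(m - 4)*(m + 1/2)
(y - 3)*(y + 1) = y^2 - 2*y - 3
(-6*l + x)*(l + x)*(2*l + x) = -12*l^3 - 16*l^2*x - 3*l*x^2 + x^3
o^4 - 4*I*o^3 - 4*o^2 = o^2*(o - 2*I)^2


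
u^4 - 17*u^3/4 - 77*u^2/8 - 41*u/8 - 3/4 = (u - 6)*(u + 1/4)*(u + 1/2)*(u + 1)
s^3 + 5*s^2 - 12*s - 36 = (s - 3)*(s + 2)*(s + 6)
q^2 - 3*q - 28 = (q - 7)*(q + 4)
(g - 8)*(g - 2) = g^2 - 10*g + 16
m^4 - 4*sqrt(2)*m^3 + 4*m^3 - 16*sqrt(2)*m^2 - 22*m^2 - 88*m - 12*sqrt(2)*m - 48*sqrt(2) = (m + 4)*(m - 6*sqrt(2))*(m + sqrt(2))^2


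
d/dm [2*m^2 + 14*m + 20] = 4*m + 14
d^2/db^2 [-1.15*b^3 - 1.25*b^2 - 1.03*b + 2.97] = -6.9*b - 2.5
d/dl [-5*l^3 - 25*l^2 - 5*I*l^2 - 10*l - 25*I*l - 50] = -15*l^2 - 10*l*(5 + I) - 10 - 25*I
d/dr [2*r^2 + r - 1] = 4*r + 1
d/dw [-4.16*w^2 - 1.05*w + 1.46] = -8.32*w - 1.05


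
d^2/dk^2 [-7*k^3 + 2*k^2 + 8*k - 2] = 4 - 42*k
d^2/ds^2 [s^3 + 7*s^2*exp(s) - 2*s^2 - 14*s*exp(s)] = 7*s^2*exp(s) + 14*s*exp(s) + 6*s - 14*exp(s) - 4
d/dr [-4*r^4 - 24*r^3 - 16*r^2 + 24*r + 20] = -16*r^3 - 72*r^2 - 32*r + 24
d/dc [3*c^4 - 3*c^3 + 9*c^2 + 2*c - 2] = 12*c^3 - 9*c^2 + 18*c + 2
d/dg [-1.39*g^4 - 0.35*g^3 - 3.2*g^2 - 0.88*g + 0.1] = -5.56*g^3 - 1.05*g^2 - 6.4*g - 0.88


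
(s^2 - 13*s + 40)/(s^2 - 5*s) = (s - 8)/s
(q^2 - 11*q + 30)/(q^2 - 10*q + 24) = (q - 5)/(q - 4)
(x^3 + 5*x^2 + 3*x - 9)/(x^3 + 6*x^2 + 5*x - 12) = (x + 3)/(x + 4)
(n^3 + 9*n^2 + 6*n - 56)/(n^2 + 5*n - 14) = n + 4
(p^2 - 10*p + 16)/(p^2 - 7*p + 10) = (p - 8)/(p - 5)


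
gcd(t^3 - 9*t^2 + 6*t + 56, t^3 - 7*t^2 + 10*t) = 1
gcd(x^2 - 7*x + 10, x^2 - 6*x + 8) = x - 2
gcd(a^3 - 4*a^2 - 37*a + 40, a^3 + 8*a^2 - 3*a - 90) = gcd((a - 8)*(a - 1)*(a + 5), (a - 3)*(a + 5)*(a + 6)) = a + 5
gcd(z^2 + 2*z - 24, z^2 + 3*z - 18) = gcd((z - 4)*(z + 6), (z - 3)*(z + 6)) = z + 6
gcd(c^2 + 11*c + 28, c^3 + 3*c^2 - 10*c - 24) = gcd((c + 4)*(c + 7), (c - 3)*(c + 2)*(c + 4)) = c + 4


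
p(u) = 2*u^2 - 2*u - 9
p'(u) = 4*u - 2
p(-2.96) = 14.44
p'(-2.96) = -13.84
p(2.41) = -2.20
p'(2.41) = 7.64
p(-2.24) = 5.52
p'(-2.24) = -10.96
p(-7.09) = 105.72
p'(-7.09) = -30.36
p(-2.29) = 6.07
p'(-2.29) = -11.16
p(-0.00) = -9.00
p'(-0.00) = -2.00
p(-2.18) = 4.86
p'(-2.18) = -10.72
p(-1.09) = -4.44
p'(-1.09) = -6.36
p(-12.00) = 303.00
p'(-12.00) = -50.00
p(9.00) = 135.00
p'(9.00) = 34.00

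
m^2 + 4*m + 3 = (m + 1)*(m + 3)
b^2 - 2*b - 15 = (b - 5)*(b + 3)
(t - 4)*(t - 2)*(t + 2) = t^3 - 4*t^2 - 4*t + 16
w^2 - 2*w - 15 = (w - 5)*(w + 3)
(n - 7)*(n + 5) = n^2 - 2*n - 35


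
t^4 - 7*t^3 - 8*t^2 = t^2*(t - 8)*(t + 1)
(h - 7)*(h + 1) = h^2 - 6*h - 7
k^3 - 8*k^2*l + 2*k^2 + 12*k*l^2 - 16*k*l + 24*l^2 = (k + 2)*(k - 6*l)*(k - 2*l)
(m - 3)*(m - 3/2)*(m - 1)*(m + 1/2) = m^4 - 5*m^3 + 25*m^2/4 - 9/4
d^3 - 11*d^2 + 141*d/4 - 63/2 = (d - 6)*(d - 7/2)*(d - 3/2)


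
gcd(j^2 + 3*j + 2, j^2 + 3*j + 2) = j^2 + 3*j + 2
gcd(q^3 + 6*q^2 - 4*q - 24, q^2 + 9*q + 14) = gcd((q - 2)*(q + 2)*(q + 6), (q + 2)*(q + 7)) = q + 2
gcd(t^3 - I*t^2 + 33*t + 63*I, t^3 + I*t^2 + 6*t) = t + 3*I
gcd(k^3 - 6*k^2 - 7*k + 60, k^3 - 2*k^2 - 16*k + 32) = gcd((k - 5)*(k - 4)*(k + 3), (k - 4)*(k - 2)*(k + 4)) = k - 4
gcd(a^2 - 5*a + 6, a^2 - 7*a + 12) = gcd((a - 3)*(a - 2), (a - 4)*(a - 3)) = a - 3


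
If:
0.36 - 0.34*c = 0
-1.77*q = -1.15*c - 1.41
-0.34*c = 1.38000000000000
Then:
No Solution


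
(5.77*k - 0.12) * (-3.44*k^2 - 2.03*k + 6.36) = -19.8488*k^3 - 11.3003*k^2 + 36.9408*k - 0.7632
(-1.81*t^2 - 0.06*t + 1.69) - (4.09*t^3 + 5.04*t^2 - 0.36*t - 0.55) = -4.09*t^3 - 6.85*t^2 + 0.3*t + 2.24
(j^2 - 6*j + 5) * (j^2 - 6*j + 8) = j^4 - 12*j^3 + 49*j^2 - 78*j + 40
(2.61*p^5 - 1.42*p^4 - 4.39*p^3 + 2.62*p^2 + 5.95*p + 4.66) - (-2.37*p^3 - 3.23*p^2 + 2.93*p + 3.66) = 2.61*p^5 - 1.42*p^4 - 2.02*p^3 + 5.85*p^2 + 3.02*p + 1.0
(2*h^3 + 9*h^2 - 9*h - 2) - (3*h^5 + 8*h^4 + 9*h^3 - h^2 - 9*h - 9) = -3*h^5 - 8*h^4 - 7*h^3 + 10*h^2 + 7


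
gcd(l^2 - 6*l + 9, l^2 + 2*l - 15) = l - 3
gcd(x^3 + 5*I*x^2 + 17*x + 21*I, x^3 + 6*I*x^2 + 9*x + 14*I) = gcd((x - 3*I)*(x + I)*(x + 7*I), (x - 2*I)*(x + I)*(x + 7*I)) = x^2 + 8*I*x - 7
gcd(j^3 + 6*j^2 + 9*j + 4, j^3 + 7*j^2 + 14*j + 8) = j^2 + 5*j + 4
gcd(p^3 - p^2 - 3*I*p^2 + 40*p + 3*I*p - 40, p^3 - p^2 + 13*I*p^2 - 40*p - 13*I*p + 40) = p^2 + p*(-1 + 5*I) - 5*I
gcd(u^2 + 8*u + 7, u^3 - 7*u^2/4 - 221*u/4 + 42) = u + 7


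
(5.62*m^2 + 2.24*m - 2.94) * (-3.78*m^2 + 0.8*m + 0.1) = -21.2436*m^4 - 3.9712*m^3 + 13.4672*m^2 - 2.128*m - 0.294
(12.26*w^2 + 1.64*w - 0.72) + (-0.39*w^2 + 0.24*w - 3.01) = 11.87*w^2 + 1.88*w - 3.73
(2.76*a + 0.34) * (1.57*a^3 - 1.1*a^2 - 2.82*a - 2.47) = 4.3332*a^4 - 2.5022*a^3 - 8.1572*a^2 - 7.776*a - 0.8398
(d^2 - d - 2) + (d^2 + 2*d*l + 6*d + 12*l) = 2*d^2 + 2*d*l + 5*d + 12*l - 2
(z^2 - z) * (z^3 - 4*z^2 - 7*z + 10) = z^5 - 5*z^4 - 3*z^3 + 17*z^2 - 10*z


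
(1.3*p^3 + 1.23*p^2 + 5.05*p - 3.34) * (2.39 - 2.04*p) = -2.652*p^4 + 0.5978*p^3 - 7.3623*p^2 + 18.8831*p - 7.9826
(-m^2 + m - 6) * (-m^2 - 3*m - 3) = m^4 + 2*m^3 + 6*m^2 + 15*m + 18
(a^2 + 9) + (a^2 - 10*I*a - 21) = 2*a^2 - 10*I*a - 12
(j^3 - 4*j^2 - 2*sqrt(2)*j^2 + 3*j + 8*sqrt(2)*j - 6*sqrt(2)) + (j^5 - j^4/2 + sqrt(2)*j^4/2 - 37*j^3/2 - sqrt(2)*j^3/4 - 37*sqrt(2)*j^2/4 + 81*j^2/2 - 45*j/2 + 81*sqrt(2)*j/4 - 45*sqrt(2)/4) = j^5 - j^4/2 + sqrt(2)*j^4/2 - 35*j^3/2 - sqrt(2)*j^3/4 - 45*sqrt(2)*j^2/4 + 73*j^2/2 - 39*j/2 + 113*sqrt(2)*j/4 - 69*sqrt(2)/4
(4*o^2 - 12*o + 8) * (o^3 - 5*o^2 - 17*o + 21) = 4*o^5 - 32*o^4 + 248*o^2 - 388*o + 168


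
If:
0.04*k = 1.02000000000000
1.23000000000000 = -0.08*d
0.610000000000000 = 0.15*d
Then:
No Solution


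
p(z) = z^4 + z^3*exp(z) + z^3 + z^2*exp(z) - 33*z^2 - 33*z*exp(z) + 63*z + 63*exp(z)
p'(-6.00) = -296.64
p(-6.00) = -485.80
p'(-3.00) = 186.57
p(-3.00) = -424.83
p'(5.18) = 20922.85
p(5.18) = 10584.87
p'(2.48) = -105.11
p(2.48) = 36.97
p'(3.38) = 308.62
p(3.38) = 49.09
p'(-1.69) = 180.22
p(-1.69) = -175.84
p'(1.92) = -76.85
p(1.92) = 90.94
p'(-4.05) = 116.48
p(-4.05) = -591.27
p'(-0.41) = 119.03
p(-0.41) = 19.44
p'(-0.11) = 100.26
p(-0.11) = 52.37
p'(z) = z^3*exp(z) + 4*z^3 + 4*z^2*exp(z) + 3*z^2 - 31*z*exp(z) - 66*z + 30*exp(z) + 63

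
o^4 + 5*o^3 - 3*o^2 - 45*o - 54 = (o - 3)*(o + 2)*(o + 3)^2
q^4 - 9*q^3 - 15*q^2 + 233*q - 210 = (q - 7)*(q - 6)*(q - 1)*(q + 5)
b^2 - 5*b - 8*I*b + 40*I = (b - 5)*(b - 8*I)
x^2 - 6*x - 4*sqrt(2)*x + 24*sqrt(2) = (x - 6)*(x - 4*sqrt(2))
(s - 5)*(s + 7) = s^2 + 2*s - 35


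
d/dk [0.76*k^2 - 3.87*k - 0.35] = 1.52*k - 3.87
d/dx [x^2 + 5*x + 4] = 2*x + 5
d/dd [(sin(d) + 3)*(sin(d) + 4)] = (2*sin(d) + 7)*cos(d)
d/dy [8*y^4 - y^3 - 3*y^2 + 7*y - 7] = 32*y^3 - 3*y^2 - 6*y + 7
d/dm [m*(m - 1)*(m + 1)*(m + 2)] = 4*m^3 + 6*m^2 - 2*m - 2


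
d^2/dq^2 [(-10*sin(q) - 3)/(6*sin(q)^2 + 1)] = 2*(180*sin(q)^5 + 216*sin(q)^4 - 540*sin(q)^3 - 360*sin(q)^2 + 185*sin(q) + 18)/(6*sin(q)^2 + 1)^3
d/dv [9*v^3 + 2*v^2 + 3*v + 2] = 27*v^2 + 4*v + 3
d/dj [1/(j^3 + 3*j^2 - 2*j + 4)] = (-3*j^2 - 6*j + 2)/(j^3 + 3*j^2 - 2*j + 4)^2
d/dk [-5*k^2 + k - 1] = 1 - 10*k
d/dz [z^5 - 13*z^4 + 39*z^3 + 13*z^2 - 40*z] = 5*z^4 - 52*z^3 + 117*z^2 + 26*z - 40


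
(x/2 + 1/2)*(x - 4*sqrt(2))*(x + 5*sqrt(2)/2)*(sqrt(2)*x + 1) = sqrt(2)*x^4/2 - x^3 + sqrt(2)*x^3/2 - 43*sqrt(2)*x^2/4 - x^2 - 43*sqrt(2)*x/4 - 10*x - 10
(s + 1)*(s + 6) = s^2 + 7*s + 6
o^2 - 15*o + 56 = (o - 8)*(o - 7)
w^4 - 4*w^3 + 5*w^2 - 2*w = w*(w - 2)*(w - 1)^2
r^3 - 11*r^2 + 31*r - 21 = (r - 7)*(r - 3)*(r - 1)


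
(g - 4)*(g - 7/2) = g^2 - 15*g/2 + 14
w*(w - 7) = w^2 - 7*w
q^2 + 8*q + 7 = (q + 1)*(q + 7)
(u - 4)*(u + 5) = u^2 + u - 20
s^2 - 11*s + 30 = (s - 6)*(s - 5)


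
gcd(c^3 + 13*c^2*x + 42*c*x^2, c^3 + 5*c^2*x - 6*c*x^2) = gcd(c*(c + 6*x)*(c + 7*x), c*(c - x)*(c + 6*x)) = c^2 + 6*c*x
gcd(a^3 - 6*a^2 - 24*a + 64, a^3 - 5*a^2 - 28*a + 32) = a^2 - 4*a - 32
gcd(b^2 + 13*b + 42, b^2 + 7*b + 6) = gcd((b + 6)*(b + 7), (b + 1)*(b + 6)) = b + 6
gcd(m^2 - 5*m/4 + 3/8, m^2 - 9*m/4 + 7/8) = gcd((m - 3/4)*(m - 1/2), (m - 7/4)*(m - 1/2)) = m - 1/2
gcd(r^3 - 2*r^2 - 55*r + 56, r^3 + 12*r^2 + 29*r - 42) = r^2 + 6*r - 7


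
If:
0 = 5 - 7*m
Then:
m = 5/7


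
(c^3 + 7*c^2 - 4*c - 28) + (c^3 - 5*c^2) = 2*c^3 + 2*c^2 - 4*c - 28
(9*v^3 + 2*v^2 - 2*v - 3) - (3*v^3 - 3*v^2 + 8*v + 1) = 6*v^3 + 5*v^2 - 10*v - 4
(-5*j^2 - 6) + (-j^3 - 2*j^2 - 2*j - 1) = -j^3 - 7*j^2 - 2*j - 7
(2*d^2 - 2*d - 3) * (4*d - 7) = 8*d^3 - 22*d^2 + 2*d + 21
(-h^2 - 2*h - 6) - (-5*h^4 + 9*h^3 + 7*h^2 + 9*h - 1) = 5*h^4 - 9*h^3 - 8*h^2 - 11*h - 5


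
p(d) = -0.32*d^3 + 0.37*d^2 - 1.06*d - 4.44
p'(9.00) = -72.16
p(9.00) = -217.29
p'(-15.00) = -228.16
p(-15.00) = 1174.71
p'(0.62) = -0.97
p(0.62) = -5.03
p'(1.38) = -1.87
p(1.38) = -6.04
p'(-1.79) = -5.46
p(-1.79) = 0.48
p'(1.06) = -1.35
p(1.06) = -5.53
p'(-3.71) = -17.02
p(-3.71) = 20.93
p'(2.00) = -3.42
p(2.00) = -7.64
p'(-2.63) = -9.65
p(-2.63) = 6.73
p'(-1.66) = -4.93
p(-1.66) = -0.20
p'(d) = -0.96*d^2 + 0.74*d - 1.06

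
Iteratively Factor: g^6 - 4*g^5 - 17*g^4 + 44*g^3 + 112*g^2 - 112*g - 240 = (g + 2)*(g^5 - 6*g^4 - 5*g^3 + 54*g^2 + 4*g - 120) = (g + 2)^2*(g^4 - 8*g^3 + 11*g^2 + 32*g - 60) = (g - 5)*(g + 2)^2*(g^3 - 3*g^2 - 4*g + 12) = (g - 5)*(g + 2)^3*(g^2 - 5*g + 6) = (g - 5)*(g - 3)*(g + 2)^3*(g - 2)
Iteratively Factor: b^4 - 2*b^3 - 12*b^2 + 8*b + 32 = (b + 2)*(b^3 - 4*b^2 - 4*b + 16) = (b - 2)*(b + 2)*(b^2 - 2*b - 8) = (b - 2)*(b + 2)^2*(b - 4)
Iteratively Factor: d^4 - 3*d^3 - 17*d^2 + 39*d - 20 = (d - 1)*(d^3 - 2*d^2 - 19*d + 20) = (d - 1)^2*(d^2 - d - 20) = (d - 5)*(d - 1)^2*(d + 4)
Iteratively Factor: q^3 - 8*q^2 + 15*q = (q - 5)*(q^2 - 3*q) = (q - 5)*(q - 3)*(q)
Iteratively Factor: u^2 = (u)*(u)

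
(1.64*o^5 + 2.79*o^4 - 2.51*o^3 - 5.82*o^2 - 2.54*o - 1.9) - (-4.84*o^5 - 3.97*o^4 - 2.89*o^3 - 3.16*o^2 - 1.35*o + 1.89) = 6.48*o^5 + 6.76*o^4 + 0.38*o^3 - 2.66*o^2 - 1.19*o - 3.79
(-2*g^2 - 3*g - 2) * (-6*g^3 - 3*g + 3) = 12*g^5 + 18*g^4 + 18*g^3 + 3*g^2 - 3*g - 6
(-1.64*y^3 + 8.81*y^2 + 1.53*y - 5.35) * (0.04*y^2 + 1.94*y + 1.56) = -0.0656*y^5 - 2.8292*y^4 + 14.5942*y^3 + 16.4978*y^2 - 7.9922*y - 8.346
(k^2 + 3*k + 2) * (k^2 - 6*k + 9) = k^4 - 3*k^3 - 7*k^2 + 15*k + 18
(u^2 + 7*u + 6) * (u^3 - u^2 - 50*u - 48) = u^5 + 6*u^4 - 51*u^3 - 404*u^2 - 636*u - 288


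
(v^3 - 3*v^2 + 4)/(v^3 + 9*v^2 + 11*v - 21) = (v^3 - 3*v^2 + 4)/(v^3 + 9*v^2 + 11*v - 21)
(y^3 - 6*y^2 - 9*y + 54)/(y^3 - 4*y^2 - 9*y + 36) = (y - 6)/(y - 4)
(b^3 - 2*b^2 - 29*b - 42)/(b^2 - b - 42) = (b^2 + 5*b + 6)/(b + 6)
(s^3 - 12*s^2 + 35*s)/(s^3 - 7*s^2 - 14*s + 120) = s*(s - 7)/(s^2 - 2*s - 24)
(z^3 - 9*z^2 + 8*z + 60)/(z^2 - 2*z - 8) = (z^2 - 11*z + 30)/(z - 4)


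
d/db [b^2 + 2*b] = 2*b + 2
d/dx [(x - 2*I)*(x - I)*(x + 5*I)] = 3*x^2 + 4*I*x + 13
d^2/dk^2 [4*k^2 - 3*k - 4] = 8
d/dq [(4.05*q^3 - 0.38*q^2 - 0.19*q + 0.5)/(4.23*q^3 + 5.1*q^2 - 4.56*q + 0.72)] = (22.2624*q^4 - 35.3286*q^3 + 5.1048*q^2 - 5.6472*q + 2.1432)/(17.8929*q^6 + 43.146*q^5 - 12.5676*q^4 - 40.4208*q^3 + 28.1376*q^2 - 6.5664*q + 0.5184)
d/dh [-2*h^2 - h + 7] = -4*h - 1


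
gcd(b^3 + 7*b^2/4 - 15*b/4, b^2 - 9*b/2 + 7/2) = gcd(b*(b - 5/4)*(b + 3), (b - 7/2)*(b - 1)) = 1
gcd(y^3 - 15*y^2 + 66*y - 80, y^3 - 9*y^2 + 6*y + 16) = y^2 - 10*y + 16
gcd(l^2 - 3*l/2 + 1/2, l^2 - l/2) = l - 1/2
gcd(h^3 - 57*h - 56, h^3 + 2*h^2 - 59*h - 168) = h^2 - h - 56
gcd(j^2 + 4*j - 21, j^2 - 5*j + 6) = j - 3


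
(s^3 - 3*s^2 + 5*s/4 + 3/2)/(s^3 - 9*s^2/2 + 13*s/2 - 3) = (s + 1/2)/(s - 1)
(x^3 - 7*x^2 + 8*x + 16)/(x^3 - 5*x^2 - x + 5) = (x^2 - 8*x + 16)/(x^2 - 6*x + 5)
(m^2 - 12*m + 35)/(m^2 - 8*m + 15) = (m - 7)/(m - 3)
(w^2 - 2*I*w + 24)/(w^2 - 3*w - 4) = (-w^2 + 2*I*w - 24)/(-w^2 + 3*w + 4)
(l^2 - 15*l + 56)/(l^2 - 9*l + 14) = (l - 8)/(l - 2)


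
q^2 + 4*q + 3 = (q + 1)*(q + 3)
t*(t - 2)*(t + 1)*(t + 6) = t^4 + 5*t^3 - 8*t^2 - 12*t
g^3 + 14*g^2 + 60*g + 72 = (g + 2)*(g + 6)^2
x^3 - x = x*(x - 1)*(x + 1)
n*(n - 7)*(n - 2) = n^3 - 9*n^2 + 14*n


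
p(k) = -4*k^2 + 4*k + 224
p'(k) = 4 - 8*k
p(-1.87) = 202.53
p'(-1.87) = 18.96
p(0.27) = 224.79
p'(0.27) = 1.84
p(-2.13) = 197.33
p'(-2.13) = 21.04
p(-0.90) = 217.16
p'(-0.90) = 11.20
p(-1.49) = 209.16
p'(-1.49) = 15.92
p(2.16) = 213.98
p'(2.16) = -13.28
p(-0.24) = 222.81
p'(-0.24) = 5.92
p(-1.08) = 215.01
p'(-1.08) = 12.64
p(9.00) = -64.00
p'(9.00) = -68.00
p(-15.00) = -736.00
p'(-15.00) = 124.00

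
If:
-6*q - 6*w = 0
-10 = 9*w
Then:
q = 10/9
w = -10/9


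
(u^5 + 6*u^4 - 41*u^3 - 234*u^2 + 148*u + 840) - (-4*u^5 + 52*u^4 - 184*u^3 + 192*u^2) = 5*u^5 - 46*u^4 + 143*u^3 - 426*u^2 + 148*u + 840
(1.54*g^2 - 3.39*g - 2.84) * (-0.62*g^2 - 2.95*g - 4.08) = -0.9548*g^4 - 2.4412*g^3 + 5.4781*g^2 + 22.2092*g + 11.5872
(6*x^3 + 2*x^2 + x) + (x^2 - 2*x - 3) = 6*x^3 + 3*x^2 - x - 3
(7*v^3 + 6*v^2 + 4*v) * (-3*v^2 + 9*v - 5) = -21*v^5 + 45*v^4 + 7*v^3 + 6*v^2 - 20*v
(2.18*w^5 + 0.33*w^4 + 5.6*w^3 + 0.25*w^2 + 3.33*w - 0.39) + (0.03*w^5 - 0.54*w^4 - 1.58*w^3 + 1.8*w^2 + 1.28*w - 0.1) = 2.21*w^5 - 0.21*w^4 + 4.02*w^3 + 2.05*w^2 + 4.61*w - 0.49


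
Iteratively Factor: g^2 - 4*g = (g - 4)*(g)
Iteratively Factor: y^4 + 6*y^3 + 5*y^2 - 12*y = (y + 3)*(y^3 + 3*y^2 - 4*y) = y*(y + 3)*(y^2 + 3*y - 4) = y*(y + 3)*(y + 4)*(y - 1)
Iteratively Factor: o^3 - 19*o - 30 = (o + 3)*(o^2 - 3*o - 10) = (o - 5)*(o + 3)*(o + 2)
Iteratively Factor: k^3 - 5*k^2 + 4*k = (k - 1)*(k^2 - 4*k) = (k - 4)*(k - 1)*(k)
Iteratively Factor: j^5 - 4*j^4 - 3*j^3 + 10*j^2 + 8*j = (j)*(j^4 - 4*j^3 - 3*j^2 + 10*j + 8) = j*(j - 2)*(j^3 - 2*j^2 - 7*j - 4) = j*(j - 4)*(j - 2)*(j^2 + 2*j + 1) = j*(j - 4)*(j - 2)*(j + 1)*(j + 1)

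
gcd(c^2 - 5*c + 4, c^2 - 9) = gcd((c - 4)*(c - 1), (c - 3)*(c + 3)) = 1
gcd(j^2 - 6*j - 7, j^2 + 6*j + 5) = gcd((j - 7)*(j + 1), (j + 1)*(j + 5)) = j + 1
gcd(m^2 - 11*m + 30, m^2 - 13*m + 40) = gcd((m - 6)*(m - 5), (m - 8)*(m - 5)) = m - 5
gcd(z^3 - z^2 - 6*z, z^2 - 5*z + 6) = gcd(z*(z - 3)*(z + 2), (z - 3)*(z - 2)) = z - 3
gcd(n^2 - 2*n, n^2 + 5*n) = n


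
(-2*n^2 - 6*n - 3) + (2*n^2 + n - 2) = -5*n - 5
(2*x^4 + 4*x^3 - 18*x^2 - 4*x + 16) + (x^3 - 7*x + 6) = 2*x^4 + 5*x^3 - 18*x^2 - 11*x + 22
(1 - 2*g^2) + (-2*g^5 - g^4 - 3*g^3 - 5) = -2*g^5 - g^4 - 3*g^3 - 2*g^2 - 4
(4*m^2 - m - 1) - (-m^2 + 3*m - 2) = 5*m^2 - 4*m + 1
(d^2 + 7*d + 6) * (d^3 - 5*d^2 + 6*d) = d^5 + 2*d^4 - 23*d^3 + 12*d^2 + 36*d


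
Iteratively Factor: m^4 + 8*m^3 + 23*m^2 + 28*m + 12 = (m + 2)*(m^3 + 6*m^2 + 11*m + 6) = (m + 2)^2*(m^2 + 4*m + 3) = (m + 1)*(m + 2)^2*(m + 3)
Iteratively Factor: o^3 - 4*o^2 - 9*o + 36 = (o + 3)*(o^2 - 7*o + 12) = (o - 3)*(o + 3)*(o - 4)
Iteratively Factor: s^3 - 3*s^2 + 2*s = (s - 2)*(s^2 - s) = (s - 2)*(s - 1)*(s)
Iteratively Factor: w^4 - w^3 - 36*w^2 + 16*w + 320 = (w + 4)*(w^3 - 5*w^2 - 16*w + 80) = (w - 5)*(w + 4)*(w^2 - 16) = (w - 5)*(w + 4)^2*(w - 4)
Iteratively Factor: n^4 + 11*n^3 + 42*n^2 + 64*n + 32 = (n + 1)*(n^3 + 10*n^2 + 32*n + 32) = (n + 1)*(n + 4)*(n^2 + 6*n + 8) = (n + 1)*(n + 2)*(n + 4)*(n + 4)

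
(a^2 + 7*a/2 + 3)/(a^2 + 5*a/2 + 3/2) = (a + 2)/(a + 1)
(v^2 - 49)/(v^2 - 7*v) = (v + 7)/v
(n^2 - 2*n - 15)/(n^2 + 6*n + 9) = (n - 5)/(n + 3)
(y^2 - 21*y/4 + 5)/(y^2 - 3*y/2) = (4*y^2 - 21*y + 20)/(2*y*(2*y - 3))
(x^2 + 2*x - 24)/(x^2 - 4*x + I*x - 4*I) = (x + 6)/(x + I)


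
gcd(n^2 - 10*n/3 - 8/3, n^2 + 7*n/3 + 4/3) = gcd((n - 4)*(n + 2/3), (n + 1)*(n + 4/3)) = 1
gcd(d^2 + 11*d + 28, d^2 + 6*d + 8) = d + 4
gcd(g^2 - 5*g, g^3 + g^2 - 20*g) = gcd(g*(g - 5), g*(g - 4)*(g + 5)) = g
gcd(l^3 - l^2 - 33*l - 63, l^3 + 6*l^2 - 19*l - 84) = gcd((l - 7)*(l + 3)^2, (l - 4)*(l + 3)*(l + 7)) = l + 3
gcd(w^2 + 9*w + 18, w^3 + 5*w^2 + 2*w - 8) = 1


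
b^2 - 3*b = b*(b - 3)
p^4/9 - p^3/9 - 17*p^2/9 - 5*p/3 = p*(p/3 + 1/3)*(p/3 + 1)*(p - 5)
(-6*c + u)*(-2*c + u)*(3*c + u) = 36*c^3 - 12*c^2*u - 5*c*u^2 + u^3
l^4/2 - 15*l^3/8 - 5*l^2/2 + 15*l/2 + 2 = (l/2 + 1)*(l - 4)*(l - 2)*(l + 1/4)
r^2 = r^2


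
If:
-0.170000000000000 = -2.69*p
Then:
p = 0.06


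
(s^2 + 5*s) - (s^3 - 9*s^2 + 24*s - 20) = -s^3 + 10*s^2 - 19*s + 20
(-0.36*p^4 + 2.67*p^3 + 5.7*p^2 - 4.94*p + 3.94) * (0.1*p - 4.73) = -0.036*p^5 + 1.9698*p^4 - 12.0591*p^3 - 27.455*p^2 + 23.7602*p - 18.6362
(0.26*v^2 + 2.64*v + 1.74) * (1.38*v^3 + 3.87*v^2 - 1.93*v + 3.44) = 0.3588*v^5 + 4.6494*v^4 + 12.1162*v^3 + 2.533*v^2 + 5.7234*v + 5.9856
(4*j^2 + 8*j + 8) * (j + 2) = 4*j^3 + 16*j^2 + 24*j + 16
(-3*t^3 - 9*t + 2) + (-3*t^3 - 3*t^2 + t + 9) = -6*t^3 - 3*t^2 - 8*t + 11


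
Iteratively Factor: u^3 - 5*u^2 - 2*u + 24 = (u - 3)*(u^2 - 2*u - 8) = (u - 4)*(u - 3)*(u + 2)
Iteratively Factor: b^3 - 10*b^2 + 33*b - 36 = (b - 3)*(b^2 - 7*b + 12) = (b - 3)^2*(b - 4)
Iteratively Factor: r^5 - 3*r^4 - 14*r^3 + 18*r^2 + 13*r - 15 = (r - 5)*(r^4 + 2*r^3 - 4*r^2 - 2*r + 3) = (r - 5)*(r - 1)*(r^3 + 3*r^2 - r - 3) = (r - 5)*(r - 1)*(r + 1)*(r^2 + 2*r - 3) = (r - 5)*(r - 1)^2*(r + 1)*(r + 3)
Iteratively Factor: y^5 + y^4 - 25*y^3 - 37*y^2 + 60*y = (y - 5)*(y^4 + 6*y^3 + 5*y^2 - 12*y) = (y - 5)*(y + 3)*(y^3 + 3*y^2 - 4*y) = (y - 5)*(y - 1)*(y + 3)*(y^2 + 4*y) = (y - 5)*(y - 1)*(y + 3)*(y + 4)*(y)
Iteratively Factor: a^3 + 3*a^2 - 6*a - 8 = (a + 1)*(a^2 + 2*a - 8) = (a + 1)*(a + 4)*(a - 2)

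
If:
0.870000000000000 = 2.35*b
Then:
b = 0.37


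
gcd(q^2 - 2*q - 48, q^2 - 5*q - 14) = 1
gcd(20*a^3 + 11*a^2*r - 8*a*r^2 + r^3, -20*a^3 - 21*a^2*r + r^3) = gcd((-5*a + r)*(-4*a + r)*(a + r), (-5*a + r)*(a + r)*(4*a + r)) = -5*a^2 - 4*a*r + r^2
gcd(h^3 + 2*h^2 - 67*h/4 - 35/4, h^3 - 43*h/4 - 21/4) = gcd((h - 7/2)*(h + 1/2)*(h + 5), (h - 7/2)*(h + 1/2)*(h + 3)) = h^2 - 3*h - 7/4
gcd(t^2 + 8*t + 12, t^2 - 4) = t + 2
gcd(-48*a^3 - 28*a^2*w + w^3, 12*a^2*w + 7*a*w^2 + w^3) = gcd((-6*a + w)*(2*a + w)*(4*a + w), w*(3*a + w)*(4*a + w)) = 4*a + w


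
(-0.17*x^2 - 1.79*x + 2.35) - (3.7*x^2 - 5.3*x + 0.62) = -3.87*x^2 + 3.51*x + 1.73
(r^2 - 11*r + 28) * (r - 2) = r^3 - 13*r^2 + 50*r - 56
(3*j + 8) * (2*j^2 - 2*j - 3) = 6*j^3 + 10*j^2 - 25*j - 24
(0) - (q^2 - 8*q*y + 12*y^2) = -q^2 + 8*q*y - 12*y^2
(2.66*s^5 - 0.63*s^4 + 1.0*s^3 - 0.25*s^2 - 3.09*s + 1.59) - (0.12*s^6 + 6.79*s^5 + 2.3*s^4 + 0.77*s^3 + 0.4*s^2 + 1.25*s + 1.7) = -0.12*s^6 - 4.13*s^5 - 2.93*s^4 + 0.23*s^3 - 0.65*s^2 - 4.34*s - 0.11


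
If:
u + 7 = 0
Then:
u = -7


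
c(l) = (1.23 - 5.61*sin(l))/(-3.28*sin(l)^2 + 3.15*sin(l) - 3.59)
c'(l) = (1.23 - 5.61*sin(l))*(6.56*sin(l)*cos(l) - 3.15*cos(l))/(-3.28*sin(l)^2 + 3.15*sin(l) - 3.59)^2 - 5.61*cos(l)/(-3.28*sin(l)^2 + 3.15*sin(l) - 3.59) = (-18.4008*sin(l)^2 + 8.0688*sin(l) + 16.2654)*cos(l)/(10.7584*sin(l)^4 - 20.664*sin(l)^3 + 33.4729*sin(l)^2 - 22.617*sin(l) + 12.8881)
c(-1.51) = -0.68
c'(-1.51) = -0.01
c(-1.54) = -0.68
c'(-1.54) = -0.00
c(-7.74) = -0.68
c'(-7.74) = -0.01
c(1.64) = 1.18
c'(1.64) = -0.03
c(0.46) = 0.44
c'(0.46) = 1.80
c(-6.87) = -0.68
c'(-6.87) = 0.13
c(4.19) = -0.69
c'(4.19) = 0.03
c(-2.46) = -0.69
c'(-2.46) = -0.06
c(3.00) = -0.14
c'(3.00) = -1.64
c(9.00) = 0.38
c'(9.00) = -1.85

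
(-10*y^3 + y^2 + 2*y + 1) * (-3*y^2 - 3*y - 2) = 30*y^5 + 27*y^4 + 11*y^3 - 11*y^2 - 7*y - 2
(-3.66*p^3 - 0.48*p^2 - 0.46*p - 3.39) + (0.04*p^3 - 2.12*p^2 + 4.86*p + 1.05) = -3.62*p^3 - 2.6*p^2 + 4.4*p - 2.34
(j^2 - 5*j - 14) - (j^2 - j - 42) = 28 - 4*j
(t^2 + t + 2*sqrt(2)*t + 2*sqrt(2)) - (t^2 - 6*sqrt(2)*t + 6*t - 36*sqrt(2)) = -5*t + 8*sqrt(2)*t + 38*sqrt(2)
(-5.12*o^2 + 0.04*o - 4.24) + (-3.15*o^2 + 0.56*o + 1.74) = -8.27*o^2 + 0.6*o - 2.5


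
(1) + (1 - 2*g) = 2 - 2*g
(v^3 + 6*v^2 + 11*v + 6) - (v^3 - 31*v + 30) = 6*v^2 + 42*v - 24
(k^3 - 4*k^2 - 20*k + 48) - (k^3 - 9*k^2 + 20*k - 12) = 5*k^2 - 40*k + 60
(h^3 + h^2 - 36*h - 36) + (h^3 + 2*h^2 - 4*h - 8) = 2*h^3 + 3*h^2 - 40*h - 44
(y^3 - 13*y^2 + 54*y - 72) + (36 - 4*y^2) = y^3 - 17*y^2 + 54*y - 36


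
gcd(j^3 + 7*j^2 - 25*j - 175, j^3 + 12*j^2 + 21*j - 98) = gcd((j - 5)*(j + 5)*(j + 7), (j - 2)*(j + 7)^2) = j + 7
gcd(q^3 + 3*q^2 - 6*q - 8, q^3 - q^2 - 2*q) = q^2 - q - 2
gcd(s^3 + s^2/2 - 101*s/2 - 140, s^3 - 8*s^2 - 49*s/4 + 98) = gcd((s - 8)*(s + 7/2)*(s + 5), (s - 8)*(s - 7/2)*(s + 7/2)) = s^2 - 9*s/2 - 28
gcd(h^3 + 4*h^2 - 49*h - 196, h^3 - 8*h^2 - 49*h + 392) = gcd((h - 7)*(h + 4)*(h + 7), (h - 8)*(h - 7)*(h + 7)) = h^2 - 49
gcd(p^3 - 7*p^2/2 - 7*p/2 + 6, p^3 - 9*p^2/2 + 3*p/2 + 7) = 1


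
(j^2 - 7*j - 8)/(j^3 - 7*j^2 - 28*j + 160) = (j + 1)/(j^2 + j - 20)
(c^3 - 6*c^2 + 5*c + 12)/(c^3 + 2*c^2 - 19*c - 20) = (c - 3)/(c + 5)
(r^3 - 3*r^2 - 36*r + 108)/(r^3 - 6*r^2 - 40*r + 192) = (r^2 - 9*r + 18)/(r^2 - 12*r + 32)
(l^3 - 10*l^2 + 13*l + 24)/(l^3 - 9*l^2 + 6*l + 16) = (l - 3)/(l - 2)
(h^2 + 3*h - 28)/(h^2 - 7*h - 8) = (-h^2 - 3*h + 28)/(-h^2 + 7*h + 8)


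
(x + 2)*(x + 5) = x^2 + 7*x + 10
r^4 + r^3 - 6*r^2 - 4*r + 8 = (r - 2)*(r - 1)*(r + 2)^2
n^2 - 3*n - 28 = (n - 7)*(n + 4)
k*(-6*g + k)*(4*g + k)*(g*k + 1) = -24*g^3*k^2 - 2*g^2*k^3 - 24*g^2*k + g*k^4 - 2*g*k^2 + k^3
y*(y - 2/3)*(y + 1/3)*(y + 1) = y^4 + 2*y^3/3 - 5*y^2/9 - 2*y/9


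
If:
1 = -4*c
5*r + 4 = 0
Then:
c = -1/4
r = -4/5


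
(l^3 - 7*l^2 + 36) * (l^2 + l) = l^5 - 6*l^4 - 7*l^3 + 36*l^2 + 36*l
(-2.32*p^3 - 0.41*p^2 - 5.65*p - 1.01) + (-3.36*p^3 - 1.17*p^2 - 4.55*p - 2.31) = -5.68*p^3 - 1.58*p^2 - 10.2*p - 3.32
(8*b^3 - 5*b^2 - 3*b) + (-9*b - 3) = 8*b^3 - 5*b^2 - 12*b - 3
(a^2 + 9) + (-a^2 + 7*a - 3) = 7*a + 6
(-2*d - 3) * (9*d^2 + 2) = -18*d^3 - 27*d^2 - 4*d - 6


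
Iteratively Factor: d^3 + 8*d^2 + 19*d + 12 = (d + 1)*(d^2 + 7*d + 12) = (d + 1)*(d + 3)*(d + 4)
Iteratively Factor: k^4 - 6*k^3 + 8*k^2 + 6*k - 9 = (k + 1)*(k^3 - 7*k^2 + 15*k - 9) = (k - 3)*(k + 1)*(k^2 - 4*k + 3) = (k - 3)^2*(k + 1)*(k - 1)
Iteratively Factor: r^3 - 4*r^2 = (r - 4)*(r^2) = r*(r - 4)*(r)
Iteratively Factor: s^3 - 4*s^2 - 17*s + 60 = (s - 3)*(s^2 - s - 20) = (s - 5)*(s - 3)*(s + 4)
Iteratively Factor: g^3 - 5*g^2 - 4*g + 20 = (g - 5)*(g^2 - 4) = (g - 5)*(g + 2)*(g - 2)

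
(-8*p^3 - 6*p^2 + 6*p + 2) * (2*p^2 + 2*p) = -16*p^5 - 28*p^4 + 16*p^2 + 4*p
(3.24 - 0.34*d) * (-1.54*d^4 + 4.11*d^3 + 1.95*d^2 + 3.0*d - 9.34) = 0.5236*d^5 - 6.387*d^4 + 12.6534*d^3 + 5.298*d^2 + 12.8956*d - 30.2616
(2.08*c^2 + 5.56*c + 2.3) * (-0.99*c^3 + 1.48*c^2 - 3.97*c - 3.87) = -2.0592*c^5 - 2.426*c^4 - 2.3058*c^3 - 26.7188*c^2 - 30.6482*c - 8.901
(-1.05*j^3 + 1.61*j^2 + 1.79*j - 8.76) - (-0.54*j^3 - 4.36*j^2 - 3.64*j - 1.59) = -0.51*j^3 + 5.97*j^2 + 5.43*j - 7.17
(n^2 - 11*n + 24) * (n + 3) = n^3 - 8*n^2 - 9*n + 72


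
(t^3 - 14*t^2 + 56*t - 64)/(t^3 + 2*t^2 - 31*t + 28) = (t^2 - 10*t + 16)/(t^2 + 6*t - 7)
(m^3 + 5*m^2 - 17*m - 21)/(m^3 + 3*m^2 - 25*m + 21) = (m + 1)/(m - 1)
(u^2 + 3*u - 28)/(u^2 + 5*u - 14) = (u - 4)/(u - 2)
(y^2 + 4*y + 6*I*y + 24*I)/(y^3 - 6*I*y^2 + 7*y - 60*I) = (y^2 + y*(4 + 6*I) + 24*I)/(y^3 - 6*I*y^2 + 7*y - 60*I)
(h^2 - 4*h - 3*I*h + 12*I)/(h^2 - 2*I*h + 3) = (h - 4)/(h + I)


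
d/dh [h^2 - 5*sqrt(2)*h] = 2*h - 5*sqrt(2)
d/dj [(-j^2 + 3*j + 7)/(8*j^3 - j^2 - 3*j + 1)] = 2*(4*j^4 - 24*j^3 - 81*j^2 + 6*j + 12)/(64*j^6 - 16*j^5 - 47*j^4 + 22*j^3 + 7*j^2 - 6*j + 1)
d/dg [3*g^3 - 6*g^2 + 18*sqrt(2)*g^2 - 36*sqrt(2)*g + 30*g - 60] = 9*g^2 - 12*g + 36*sqrt(2)*g - 36*sqrt(2) + 30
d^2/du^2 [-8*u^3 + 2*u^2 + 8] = 4 - 48*u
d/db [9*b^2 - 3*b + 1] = 18*b - 3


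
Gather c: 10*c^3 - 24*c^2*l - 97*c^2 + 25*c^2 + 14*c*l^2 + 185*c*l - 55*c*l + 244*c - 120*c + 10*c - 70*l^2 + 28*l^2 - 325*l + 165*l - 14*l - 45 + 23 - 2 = 10*c^3 + c^2*(-24*l - 72) + c*(14*l^2 + 130*l + 134) - 42*l^2 - 174*l - 24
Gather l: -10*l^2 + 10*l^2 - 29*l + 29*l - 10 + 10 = 0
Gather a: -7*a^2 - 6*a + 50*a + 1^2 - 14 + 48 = -7*a^2 + 44*a + 35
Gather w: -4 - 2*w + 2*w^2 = 2*w^2 - 2*w - 4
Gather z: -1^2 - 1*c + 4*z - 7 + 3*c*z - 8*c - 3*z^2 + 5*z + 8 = -9*c - 3*z^2 + z*(3*c + 9)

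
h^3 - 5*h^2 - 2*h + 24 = (h - 4)*(h - 3)*(h + 2)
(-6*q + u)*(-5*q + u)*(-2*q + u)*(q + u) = -60*q^4 - 8*q^3*u + 39*q^2*u^2 - 12*q*u^3 + u^4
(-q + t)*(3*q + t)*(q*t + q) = -3*q^3*t - 3*q^3 + 2*q^2*t^2 + 2*q^2*t + q*t^3 + q*t^2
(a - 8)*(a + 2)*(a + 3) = a^3 - 3*a^2 - 34*a - 48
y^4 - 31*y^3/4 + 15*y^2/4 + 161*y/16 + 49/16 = (y - 7)*(y - 7/4)*(y + 1/2)^2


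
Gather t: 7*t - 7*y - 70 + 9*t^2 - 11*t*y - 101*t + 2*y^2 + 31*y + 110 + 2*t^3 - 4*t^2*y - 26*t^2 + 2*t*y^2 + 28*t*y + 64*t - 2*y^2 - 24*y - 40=2*t^3 + t^2*(-4*y - 17) + t*(2*y^2 + 17*y - 30)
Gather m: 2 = 2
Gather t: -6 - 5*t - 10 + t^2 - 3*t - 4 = t^2 - 8*t - 20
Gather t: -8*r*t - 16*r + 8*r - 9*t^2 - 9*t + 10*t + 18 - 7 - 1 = -8*r - 9*t^2 + t*(1 - 8*r) + 10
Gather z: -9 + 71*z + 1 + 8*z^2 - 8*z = 8*z^2 + 63*z - 8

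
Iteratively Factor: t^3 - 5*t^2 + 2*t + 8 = (t + 1)*(t^2 - 6*t + 8) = (t - 2)*(t + 1)*(t - 4)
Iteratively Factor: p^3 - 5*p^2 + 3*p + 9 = (p + 1)*(p^2 - 6*p + 9) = (p - 3)*(p + 1)*(p - 3)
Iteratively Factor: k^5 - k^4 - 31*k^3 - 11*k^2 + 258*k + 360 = (k + 2)*(k^4 - 3*k^3 - 25*k^2 + 39*k + 180) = (k + 2)*(k + 3)*(k^3 - 6*k^2 - 7*k + 60) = (k - 5)*(k + 2)*(k + 3)*(k^2 - k - 12) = (k - 5)*(k - 4)*(k + 2)*(k + 3)*(k + 3)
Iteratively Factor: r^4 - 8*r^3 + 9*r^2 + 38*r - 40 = (r - 5)*(r^3 - 3*r^2 - 6*r + 8) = (r - 5)*(r - 1)*(r^2 - 2*r - 8) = (r - 5)*(r - 1)*(r + 2)*(r - 4)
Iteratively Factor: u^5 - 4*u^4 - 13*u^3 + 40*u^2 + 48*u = (u - 4)*(u^4 - 13*u^2 - 12*u) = u*(u - 4)*(u^3 - 13*u - 12) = u*(u - 4)^2*(u^2 + 4*u + 3) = u*(u - 4)^2*(u + 3)*(u + 1)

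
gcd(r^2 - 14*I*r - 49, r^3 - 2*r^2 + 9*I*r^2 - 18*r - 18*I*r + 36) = 1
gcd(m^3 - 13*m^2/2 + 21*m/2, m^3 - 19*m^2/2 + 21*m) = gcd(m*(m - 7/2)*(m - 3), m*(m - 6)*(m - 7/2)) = m^2 - 7*m/2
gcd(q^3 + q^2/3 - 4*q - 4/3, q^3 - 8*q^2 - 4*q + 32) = q^2 - 4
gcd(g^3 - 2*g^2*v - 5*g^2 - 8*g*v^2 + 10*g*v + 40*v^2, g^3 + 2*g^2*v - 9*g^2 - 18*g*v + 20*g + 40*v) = g^2 + 2*g*v - 5*g - 10*v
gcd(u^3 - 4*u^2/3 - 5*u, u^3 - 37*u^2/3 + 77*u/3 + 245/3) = u + 5/3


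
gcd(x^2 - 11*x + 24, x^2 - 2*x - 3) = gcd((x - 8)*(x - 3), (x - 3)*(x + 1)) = x - 3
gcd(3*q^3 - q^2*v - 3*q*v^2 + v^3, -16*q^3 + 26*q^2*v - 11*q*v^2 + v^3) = q - v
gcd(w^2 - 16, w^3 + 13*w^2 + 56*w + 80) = w + 4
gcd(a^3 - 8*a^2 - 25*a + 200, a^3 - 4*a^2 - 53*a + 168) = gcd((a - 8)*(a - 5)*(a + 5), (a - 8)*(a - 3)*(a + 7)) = a - 8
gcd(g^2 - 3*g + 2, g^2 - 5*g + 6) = g - 2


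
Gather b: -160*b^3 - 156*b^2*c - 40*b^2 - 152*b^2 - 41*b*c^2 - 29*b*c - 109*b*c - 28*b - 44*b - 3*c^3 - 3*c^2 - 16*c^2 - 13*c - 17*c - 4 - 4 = -160*b^3 + b^2*(-156*c - 192) + b*(-41*c^2 - 138*c - 72) - 3*c^3 - 19*c^2 - 30*c - 8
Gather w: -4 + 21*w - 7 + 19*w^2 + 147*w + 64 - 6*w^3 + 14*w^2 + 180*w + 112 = -6*w^3 + 33*w^2 + 348*w + 165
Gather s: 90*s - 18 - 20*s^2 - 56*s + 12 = -20*s^2 + 34*s - 6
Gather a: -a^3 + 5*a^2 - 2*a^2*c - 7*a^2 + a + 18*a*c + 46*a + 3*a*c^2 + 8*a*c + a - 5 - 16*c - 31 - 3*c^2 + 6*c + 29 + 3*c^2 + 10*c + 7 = -a^3 + a^2*(-2*c - 2) + a*(3*c^2 + 26*c + 48)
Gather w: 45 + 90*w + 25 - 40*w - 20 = 50*w + 50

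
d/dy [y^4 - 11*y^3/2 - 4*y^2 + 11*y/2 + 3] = 4*y^3 - 33*y^2/2 - 8*y + 11/2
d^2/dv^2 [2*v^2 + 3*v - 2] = 4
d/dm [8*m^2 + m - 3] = 16*m + 1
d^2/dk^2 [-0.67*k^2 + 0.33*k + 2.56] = -1.34000000000000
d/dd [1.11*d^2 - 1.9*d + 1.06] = 2.22*d - 1.9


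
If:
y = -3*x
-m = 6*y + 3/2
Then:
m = -6*y - 3/2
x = -y/3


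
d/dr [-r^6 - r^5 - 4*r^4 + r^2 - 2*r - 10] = -6*r^5 - 5*r^4 - 16*r^3 + 2*r - 2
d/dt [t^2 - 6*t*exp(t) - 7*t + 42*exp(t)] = -6*t*exp(t) + 2*t + 36*exp(t) - 7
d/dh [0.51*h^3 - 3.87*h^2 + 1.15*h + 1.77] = 1.53*h^2 - 7.74*h + 1.15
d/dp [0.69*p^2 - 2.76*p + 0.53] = 1.38*p - 2.76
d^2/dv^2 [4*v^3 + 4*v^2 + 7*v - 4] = 24*v + 8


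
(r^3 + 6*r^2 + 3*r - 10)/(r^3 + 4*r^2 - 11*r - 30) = (r - 1)/(r - 3)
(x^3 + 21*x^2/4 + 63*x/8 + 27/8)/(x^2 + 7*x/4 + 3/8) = (4*x^2 + 15*x + 9)/(4*x + 1)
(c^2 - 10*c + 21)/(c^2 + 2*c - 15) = (c - 7)/(c + 5)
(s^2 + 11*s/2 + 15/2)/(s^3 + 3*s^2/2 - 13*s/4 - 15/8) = 4*(s + 3)/(4*s^2 - 4*s - 3)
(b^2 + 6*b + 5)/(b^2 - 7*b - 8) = (b + 5)/(b - 8)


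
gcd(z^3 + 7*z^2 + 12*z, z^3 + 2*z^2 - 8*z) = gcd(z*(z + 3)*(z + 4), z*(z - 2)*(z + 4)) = z^2 + 4*z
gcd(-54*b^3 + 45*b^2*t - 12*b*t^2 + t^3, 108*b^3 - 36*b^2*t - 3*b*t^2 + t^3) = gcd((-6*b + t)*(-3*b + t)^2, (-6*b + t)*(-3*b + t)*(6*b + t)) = 18*b^2 - 9*b*t + t^2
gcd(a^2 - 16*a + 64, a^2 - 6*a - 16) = a - 8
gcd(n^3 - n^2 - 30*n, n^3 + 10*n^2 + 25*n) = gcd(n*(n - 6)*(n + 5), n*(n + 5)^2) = n^2 + 5*n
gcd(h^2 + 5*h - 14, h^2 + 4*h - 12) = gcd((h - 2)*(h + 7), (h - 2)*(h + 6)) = h - 2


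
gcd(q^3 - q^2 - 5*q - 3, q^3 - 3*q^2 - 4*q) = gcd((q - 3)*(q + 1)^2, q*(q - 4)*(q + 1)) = q + 1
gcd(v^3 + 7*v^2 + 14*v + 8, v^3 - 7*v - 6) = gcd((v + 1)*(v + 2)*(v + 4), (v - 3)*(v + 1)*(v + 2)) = v^2 + 3*v + 2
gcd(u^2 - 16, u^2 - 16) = u^2 - 16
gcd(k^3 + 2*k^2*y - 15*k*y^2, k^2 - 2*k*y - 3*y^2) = -k + 3*y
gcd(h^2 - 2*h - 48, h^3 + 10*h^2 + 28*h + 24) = h + 6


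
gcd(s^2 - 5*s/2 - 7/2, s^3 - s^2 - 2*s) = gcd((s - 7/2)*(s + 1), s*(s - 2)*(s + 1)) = s + 1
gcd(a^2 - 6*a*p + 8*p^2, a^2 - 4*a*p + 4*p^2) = -a + 2*p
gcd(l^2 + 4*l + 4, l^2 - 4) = l + 2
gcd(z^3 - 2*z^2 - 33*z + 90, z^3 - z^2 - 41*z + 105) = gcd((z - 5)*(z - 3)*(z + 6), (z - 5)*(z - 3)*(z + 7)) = z^2 - 8*z + 15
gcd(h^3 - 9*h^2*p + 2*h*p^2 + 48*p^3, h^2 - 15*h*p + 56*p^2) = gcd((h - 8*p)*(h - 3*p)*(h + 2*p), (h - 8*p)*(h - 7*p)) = -h + 8*p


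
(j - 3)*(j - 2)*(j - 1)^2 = j^4 - 7*j^3 + 17*j^2 - 17*j + 6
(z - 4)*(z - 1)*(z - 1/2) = z^3 - 11*z^2/2 + 13*z/2 - 2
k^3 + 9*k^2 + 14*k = k*(k + 2)*(k + 7)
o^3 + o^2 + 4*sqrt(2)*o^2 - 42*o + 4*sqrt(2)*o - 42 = (o + 1)*(o - 3*sqrt(2))*(o + 7*sqrt(2))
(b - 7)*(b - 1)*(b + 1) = b^3 - 7*b^2 - b + 7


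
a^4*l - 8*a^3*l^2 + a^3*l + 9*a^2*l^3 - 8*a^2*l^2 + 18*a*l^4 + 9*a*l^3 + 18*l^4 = (a - 6*l)*(a - 3*l)*(a + l)*(a*l + l)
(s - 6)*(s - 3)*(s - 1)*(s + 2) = s^4 - 8*s^3 + 7*s^2 + 36*s - 36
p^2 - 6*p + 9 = (p - 3)^2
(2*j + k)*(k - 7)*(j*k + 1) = 2*j^2*k^2 - 14*j^2*k + j*k^3 - 7*j*k^2 + 2*j*k - 14*j + k^2 - 7*k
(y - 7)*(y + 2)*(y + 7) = y^3 + 2*y^2 - 49*y - 98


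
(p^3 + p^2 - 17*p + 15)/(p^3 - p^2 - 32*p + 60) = (p^3 + p^2 - 17*p + 15)/(p^3 - p^2 - 32*p + 60)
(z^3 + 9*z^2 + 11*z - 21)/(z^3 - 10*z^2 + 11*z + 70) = (z^3 + 9*z^2 + 11*z - 21)/(z^3 - 10*z^2 + 11*z + 70)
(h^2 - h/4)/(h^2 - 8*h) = (h - 1/4)/(h - 8)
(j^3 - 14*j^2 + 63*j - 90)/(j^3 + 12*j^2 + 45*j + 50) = (j^3 - 14*j^2 + 63*j - 90)/(j^3 + 12*j^2 + 45*j + 50)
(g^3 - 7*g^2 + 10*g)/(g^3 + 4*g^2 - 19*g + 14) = g*(g - 5)/(g^2 + 6*g - 7)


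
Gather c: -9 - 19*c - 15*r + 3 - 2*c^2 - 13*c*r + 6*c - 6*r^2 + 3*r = -2*c^2 + c*(-13*r - 13) - 6*r^2 - 12*r - 6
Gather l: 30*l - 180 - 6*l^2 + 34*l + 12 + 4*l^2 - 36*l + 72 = -2*l^2 + 28*l - 96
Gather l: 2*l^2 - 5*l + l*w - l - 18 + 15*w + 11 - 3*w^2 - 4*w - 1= 2*l^2 + l*(w - 6) - 3*w^2 + 11*w - 8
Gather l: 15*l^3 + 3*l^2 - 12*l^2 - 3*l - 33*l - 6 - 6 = 15*l^3 - 9*l^2 - 36*l - 12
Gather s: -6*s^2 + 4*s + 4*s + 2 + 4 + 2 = -6*s^2 + 8*s + 8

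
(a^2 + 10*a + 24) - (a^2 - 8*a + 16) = 18*a + 8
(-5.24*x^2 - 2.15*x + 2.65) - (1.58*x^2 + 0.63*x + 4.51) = -6.82*x^2 - 2.78*x - 1.86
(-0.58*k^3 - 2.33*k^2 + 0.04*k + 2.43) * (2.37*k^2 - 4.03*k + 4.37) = -1.3746*k^5 - 3.1847*k^4 + 6.9501*k^3 - 4.5842*k^2 - 9.6181*k + 10.6191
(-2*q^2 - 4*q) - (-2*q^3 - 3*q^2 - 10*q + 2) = 2*q^3 + q^2 + 6*q - 2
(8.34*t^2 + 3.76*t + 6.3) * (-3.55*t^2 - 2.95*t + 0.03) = -29.607*t^4 - 37.951*t^3 - 33.2068*t^2 - 18.4722*t + 0.189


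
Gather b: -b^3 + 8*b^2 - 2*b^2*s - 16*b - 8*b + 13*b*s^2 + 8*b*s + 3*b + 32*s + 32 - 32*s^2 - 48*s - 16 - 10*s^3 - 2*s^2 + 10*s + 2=-b^3 + b^2*(8 - 2*s) + b*(13*s^2 + 8*s - 21) - 10*s^3 - 34*s^2 - 6*s + 18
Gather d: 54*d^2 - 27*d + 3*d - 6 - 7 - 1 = 54*d^2 - 24*d - 14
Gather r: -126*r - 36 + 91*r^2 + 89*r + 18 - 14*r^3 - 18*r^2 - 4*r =-14*r^3 + 73*r^2 - 41*r - 18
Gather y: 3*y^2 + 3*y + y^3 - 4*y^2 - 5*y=y^3 - y^2 - 2*y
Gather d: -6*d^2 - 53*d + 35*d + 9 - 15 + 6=-6*d^2 - 18*d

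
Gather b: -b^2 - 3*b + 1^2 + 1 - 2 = -b^2 - 3*b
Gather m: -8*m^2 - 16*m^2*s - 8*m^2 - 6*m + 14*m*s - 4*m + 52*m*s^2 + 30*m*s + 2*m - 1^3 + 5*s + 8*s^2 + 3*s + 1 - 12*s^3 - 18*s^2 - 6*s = m^2*(-16*s - 16) + m*(52*s^2 + 44*s - 8) - 12*s^3 - 10*s^2 + 2*s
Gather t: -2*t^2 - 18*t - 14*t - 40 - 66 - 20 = -2*t^2 - 32*t - 126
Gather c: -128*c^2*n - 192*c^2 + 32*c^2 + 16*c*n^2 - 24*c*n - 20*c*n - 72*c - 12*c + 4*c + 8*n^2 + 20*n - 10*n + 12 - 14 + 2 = c^2*(-128*n - 160) + c*(16*n^2 - 44*n - 80) + 8*n^2 + 10*n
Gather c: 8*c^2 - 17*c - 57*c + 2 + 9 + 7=8*c^2 - 74*c + 18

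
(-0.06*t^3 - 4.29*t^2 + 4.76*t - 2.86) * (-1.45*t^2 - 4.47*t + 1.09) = 0.087*t^5 + 6.4887*t^4 + 12.2089*t^3 - 21.8063*t^2 + 17.9726*t - 3.1174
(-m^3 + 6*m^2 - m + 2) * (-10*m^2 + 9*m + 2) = 10*m^5 - 69*m^4 + 62*m^3 - 17*m^2 + 16*m + 4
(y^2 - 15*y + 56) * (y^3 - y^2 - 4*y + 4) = y^5 - 16*y^4 + 67*y^3 + 8*y^2 - 284*y + 224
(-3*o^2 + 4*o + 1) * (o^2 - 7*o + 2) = -3*o^4 + 25*o^3 - 33*o^2 + o + 2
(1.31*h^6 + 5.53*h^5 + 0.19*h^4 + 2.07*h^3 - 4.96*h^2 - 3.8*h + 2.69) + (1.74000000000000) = 1.31*h^6 + 5.53*h^5 + 0.19*h^4 + 2.07*h^3 - 4.96*h^2 - 3.8*h + 4.43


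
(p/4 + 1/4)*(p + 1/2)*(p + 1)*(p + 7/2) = p^4/4 + 3*p^3/2 + 43*p^2/16 + 15*p/8 + 7/16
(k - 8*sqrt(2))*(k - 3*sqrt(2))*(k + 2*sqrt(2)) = k^3 - 9*sqrt(2)*k^2 + 4*k + 96*sqrt(2)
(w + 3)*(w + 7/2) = w^2 + 13*w/2 + 21/2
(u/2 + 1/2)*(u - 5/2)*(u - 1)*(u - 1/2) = u^4/2 - 3*u^3/2 + u^2/8 + 3*u/2 - 5/8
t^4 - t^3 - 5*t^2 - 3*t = t*(t - 3)*(t + 1)^2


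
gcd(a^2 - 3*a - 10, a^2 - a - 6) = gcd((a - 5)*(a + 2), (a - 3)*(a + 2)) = a + 2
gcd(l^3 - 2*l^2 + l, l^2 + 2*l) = l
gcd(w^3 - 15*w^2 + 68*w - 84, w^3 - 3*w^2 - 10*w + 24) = w - 2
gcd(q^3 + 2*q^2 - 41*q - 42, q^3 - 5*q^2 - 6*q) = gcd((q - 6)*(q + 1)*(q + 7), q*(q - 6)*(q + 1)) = q^2 - 5*q - 6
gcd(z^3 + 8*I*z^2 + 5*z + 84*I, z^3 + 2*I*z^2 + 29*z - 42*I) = z^2 + 4*I*z + 21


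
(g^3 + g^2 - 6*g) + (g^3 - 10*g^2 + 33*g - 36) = 2*g^3 - 9*g^2 + 27*g - 36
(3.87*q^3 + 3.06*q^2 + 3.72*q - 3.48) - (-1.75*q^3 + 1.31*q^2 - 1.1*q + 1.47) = 5.62*q^3 + 1.75*q^2 + 4.82*q - 4.95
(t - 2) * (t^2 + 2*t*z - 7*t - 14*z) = t^3 + 2*t^2*z - 9*t^2 - 18*t*z + 14*t + 28*z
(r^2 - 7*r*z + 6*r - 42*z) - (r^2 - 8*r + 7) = -7*r*z + 14*r - 42*z - 7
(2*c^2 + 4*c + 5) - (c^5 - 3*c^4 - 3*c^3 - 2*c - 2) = -c^5 + 3*c^4 + 3*c^3 + 2*c^2 + 6*c + 7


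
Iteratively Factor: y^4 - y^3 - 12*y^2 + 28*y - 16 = (y - 1)*(y^3 - 12*y + 16) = (y - 2)*(y - 1)*(y^2 + 2*y - 8) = (y - 2)*(y - 1)*(y + 4)*(y - 2)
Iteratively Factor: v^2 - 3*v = (v)*(v - 3)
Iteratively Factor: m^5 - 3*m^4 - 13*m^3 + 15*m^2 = (m)*(m^4 - 3*m^3 - 13*m^2 + 15*m) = m*(m - 1)*(m^3 - 2*m^2 - 15*m) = m*(m - 5)*(m - 1)*(m^2 + 3*m) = m*(m - 5)*(m - 1)*(m + 3)*(m)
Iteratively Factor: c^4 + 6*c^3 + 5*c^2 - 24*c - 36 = (c + 3)*(c^3 + 3*c^2 - 4*c - 12) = (c + 2)*(c + 3)*(c^2 + c - 6) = (c + 2)*(c + 3)^2*(c - 2)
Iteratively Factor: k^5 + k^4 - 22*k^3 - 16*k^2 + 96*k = (k - 2)*(k^4 + 3*k^3 - 16*k^2 - 48*k) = (k - 2)*(k + 3)*(k^3 - 16*k) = (k - 2)*(k + 3)*(k + 4)*(k^2 - 4*k) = k*(k - 2)*(k + 3)*(k + 4)*(k - 4)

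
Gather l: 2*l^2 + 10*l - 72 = 2*l^2 + 10*l - 72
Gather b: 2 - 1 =1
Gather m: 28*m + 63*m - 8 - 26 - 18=91*m - 52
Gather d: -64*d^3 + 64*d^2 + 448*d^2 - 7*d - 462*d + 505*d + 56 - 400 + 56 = -64*d^3 + 512*d^2 + 36*d - 288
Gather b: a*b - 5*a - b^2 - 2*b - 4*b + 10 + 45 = -5*a - b^2 + b*(a - 6) + 55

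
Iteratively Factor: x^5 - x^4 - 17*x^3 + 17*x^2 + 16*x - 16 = (x - 1)*(x^4 - 17*x^2 + 16) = (x - 4)*(x - 1)*(x^3 + 4*x^2 - x - 4) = (x - 4)*(x - 1)*(x + 1)*(x^2 + 3*x - 4) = (x - 4)*(x - 1)^2*(x + 1)*(x + 4)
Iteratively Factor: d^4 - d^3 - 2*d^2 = (d + 1)*(d^3 - 2*d^2) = d*(d + 1)*(d^2 - 2*d) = d^2*(d + 1)*(d - 2)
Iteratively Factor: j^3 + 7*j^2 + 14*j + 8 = (j + 2)*(j^2 + 5*j + 4) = (j + 2)*(j + 4)*(j + 1)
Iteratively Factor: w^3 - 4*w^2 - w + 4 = (w - 4)*(w^2 - 1) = (w - 4)*(w + 1)*(w - 1)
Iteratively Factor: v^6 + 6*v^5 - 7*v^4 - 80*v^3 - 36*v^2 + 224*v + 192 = (v + 1)*(v^5 + 5*v^4 - 12*v^3 - 68*v^2 + 32*v + 192) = (v + 1)*(v + 4)*(v^4 + v^3 - 16*v^2 - 4*v + 48) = (v - 3)*(v + 1)*(v + 4)*(v^3 + 4*v^2 - 4*v - 16) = (v - 3)*(v + 1)*(v + 4)^2*(v^2 - 4) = (v - 3)*(v - 2)*(v + 1)*(v + 4)^2*(v + 2)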